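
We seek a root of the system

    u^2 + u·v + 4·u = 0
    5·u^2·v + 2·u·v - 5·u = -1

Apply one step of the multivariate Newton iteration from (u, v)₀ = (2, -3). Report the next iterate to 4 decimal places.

At (2, -3): F = (6.0000, -81.0000).
Jacobian J = [[2·u + v + 4, u], [10·u·v + 2·v - 5, 5·u^2 + 2·u]].
At the point, J = [[5.0000, 2.0000], [-71.0000, 24.0000]] (det J = 262.0000).
Solving J·Δ = −F gives Δ = (-1.1679, -0.0802).
Then the next iterate is (u, v)₁ = (0.8321, -3.0802).

(0.8321, -3.0802)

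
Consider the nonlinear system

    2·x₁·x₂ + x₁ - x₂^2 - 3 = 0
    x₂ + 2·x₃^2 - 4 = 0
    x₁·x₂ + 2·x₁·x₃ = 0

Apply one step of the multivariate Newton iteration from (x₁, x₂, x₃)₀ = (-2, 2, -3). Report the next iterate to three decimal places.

At (-2, 2, -3): F = (-17.000, 16.000, 8.000).
Jacobian J = [[2·x₂ + 1, 2·x₁ - 2·x₂, 0], [0, 1, 4·x₃], [x₂ + 2·x₃, x₁, 2·x₁]].
At the point, J = [[5.000, -8.000, 0.000], [0.000, 1.000, -12.000], [-4.000, -2.000, -4.000]] (det J = -524.000).
Solving J·Δ = −F gives Δ = (1.397, -1.252, 1.229).
Then the next iterate is (x₁, x₂, x₃)₁ = (-0.603, 0.748, -1.771).

(-0.603, 0.748, -1.771)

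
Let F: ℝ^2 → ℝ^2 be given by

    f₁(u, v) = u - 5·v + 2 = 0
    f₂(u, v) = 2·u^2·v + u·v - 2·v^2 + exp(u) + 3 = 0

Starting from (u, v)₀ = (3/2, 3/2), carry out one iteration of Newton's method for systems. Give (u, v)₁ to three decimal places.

At (3/2, 3/2): F = (-4.000, 11.98169).
Jacobian J = [[1, -5], [4·u·v + v + exp(u), 2·u^2 + u - 4·v]].
At the point, J = [[1.000, -5.000], [14.98169, 0.000]] (det J = 74.90845).
Solving J·Δ = −F gives Δ = (-0.800, -0.960).
Then the next iterate is (u, v)₁ = (0.700, 0.540).

(0.700, 0.540)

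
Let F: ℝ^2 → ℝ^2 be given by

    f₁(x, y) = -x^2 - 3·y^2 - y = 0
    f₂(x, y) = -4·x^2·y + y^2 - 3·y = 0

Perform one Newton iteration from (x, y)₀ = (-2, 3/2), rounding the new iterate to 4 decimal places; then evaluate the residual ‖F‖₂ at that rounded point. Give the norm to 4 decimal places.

6.6434

At (-2, 3/2): F = (-12.2500, -26.2500).
Jacobian J = [[-2·x, -6·y - 1], [-8·x·y, -4·x^2 + 2·y - 3]].
At the point, J = [[4.0000, -10.0000], [24.0000, -16.0000]] (det J = 176.0000).
Solving J·Δ = −F gives Δ = (0.3778, -1.0739).
Then the next iterate is (x, y)₁ = (-1.6222, 0.4261).
Re-evaluating at (-1.6222, 0.4261): F = (-3.602316, -5.581923), so ‖F‖₂ = 6.6434.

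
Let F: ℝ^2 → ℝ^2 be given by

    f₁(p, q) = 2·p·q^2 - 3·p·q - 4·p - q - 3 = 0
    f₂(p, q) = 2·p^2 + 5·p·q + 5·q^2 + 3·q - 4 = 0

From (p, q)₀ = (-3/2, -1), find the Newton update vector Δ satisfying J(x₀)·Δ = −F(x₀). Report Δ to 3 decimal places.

(0.492, 0.317)

At (-3/2, -1): F = (-3.500, 10.000).
Jacobian J = [[2·q^2 - 3·q - 4, 4·p·q - 3·p - 1], [4·p + 5·q, 5·p + 10·q + 3]].
At the point, J = [[1.000, 9.500], [-11.000, -14.500]] (det J = 90.000).
Solving J·Δ = −F gives Δ = (0.492, 0.317).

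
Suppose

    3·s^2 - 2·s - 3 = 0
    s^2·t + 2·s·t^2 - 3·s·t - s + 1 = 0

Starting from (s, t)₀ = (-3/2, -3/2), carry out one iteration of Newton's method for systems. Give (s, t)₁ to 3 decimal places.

(-0.886, -1.074)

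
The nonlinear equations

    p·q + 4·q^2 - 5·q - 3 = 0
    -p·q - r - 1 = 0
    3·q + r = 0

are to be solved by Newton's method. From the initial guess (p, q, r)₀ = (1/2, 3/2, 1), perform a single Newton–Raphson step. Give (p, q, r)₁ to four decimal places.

(2.0000, 1.3000, -3.9000)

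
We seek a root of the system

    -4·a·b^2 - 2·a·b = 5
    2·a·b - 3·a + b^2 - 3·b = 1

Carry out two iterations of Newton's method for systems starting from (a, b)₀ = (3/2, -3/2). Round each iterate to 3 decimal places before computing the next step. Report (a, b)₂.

At (3/2, -3/2): F = (-14.000, -3.250).
Jacobian J = [[-4·b^2 - 2·b, -8·a·b - 2·a], [2·b - 3, 2·a + 2·b - 3]].
At the point, J = [[-6.000, 15.000], [-6.000, -3.000]] (det J = 108.000).
Solving J·Δ = −F gives Δ = (-0.840, 0.597).
Then the next iterate is (a, b)₁ = (0.660, -0.903).
Round to (0.660, -0.903) and repeat: F = (-5.96072, -0.64755), J = [[-1.45564, 3.44784], [-4.806, -3.486]].
Δ = (-1.063, 1.280), so (a, b)₂ = (-0.403, 0.377).

(-0.403, 0.377)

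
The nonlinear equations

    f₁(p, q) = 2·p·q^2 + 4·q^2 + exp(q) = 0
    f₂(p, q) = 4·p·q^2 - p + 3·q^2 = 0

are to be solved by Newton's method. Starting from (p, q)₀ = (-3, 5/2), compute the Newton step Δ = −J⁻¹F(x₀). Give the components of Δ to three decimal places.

(0.212, -1.070)

At (-3, 5/2): F = (-0.31751, -53.250).
Jacobian J = [[2·q^2, 4·p·q + 8·q + exp(q)], [4·q^2 - 1, 8·p·q + 6·q]].
At the point, J = [[12.500, 2.18249], [24.000, -45.000]] (det J = -614.87986).
Solving J·Δ = −F gives Δ = (0.212, -1.070).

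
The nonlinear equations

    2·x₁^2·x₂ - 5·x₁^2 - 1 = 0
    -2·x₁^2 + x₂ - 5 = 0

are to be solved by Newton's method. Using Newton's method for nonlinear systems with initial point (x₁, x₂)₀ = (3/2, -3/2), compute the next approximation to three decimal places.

(-8.667, -51.500)

At (3/2, -3/2): F = (-19.000, -11.000).
Jacobian J = [[4·x₁·x₂ - 10·x₁, 2·x₁^2], [-4·x₁, 1]].
At the point, J = [[-24.000, 4.500], [-6.000, 1.000]] (det J = 3.000).
Solving J·Δ = −F gives Δ = (-10.167, -50.000).
Then the next iterate is (x₁, x₂)₁ = (-8.667, -51.500).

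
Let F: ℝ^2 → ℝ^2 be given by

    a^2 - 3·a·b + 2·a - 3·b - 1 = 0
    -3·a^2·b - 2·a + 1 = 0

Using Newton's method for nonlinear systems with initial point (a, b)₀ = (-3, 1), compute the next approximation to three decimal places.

(-1.968, 0.871)

At (-3, 1): F = (8.000, -20.000).
Jacobian J = [[2·a - 3·b + 2, -3·a - 3], [-6·a·b - 2, -3·a^2]].
At the point, J = [[-7.000, 6.000], [16.000, -27.000]] (det J = 93.000).
Solving J·Δ = −F gives Δ = (1.032, -0.129).
Then the next iterate is (a, b)₁ = (-1.968, 0.871).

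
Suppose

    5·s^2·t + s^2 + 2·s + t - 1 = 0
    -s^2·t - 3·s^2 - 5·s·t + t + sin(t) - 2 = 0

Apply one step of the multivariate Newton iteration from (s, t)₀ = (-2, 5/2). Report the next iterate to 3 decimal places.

(-1.553, 1.154)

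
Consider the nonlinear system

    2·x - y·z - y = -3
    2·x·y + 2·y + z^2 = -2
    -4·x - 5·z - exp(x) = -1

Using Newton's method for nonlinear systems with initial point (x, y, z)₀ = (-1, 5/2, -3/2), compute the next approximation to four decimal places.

(-0.6025, 6.8059, 0.5792)

At (-1, 5/2, -3/2): F = (2.2500, 4.2500, 12.132121).
Jacobian J = [[2, -z - 1, -y], [2·y, 2·x + 2, 2·z], [-exp(x) - 4, 0, -5]].
At the point, J = [[2.0000, 0.5000, -2.5000], [5.0000, 0.0000, -3.0000], [-4.367879, 0.0000, -5.0000]] (det J = 19.051819).
Solving J·Δ = −F gives Δ = (0.3975, 4.3059, 2.0792).
Then the next iterate is (x, y, z)₁ = (-0.6025, 6.8059, 0.5792).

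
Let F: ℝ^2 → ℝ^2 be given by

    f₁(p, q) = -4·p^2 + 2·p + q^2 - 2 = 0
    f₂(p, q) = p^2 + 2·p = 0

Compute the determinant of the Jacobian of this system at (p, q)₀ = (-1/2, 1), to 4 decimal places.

J = [[-8·p + 2, 2·q], [2·p + 2, 0]].
At the point, J = [[6.0000, 2.0000], [1.0000, 0.0000]].
det J = -2.0000.

-2.0000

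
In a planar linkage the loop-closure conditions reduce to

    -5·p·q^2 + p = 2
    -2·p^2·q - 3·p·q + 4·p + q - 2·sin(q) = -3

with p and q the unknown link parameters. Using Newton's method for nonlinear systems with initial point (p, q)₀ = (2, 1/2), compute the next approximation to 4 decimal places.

(8.3918, 0.0902)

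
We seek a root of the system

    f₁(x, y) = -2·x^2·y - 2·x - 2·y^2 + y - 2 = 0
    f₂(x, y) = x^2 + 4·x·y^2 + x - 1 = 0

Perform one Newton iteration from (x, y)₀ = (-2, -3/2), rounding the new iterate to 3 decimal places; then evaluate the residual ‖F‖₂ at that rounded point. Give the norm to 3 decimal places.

At (-2, -3/2): F = (8.000, -17.000).
Jacobian J = [[-4·x·y - 2, -2·x^2 - 4·y + 1], [2·x + 4·y^2 + 1, 8·x·y]].
At the point, J = [[-14.000, -1.000], [6.000, 24.000]] (det J = -330.000).
Solving J·Δ = −F gives Δ = (0.530, 0.576).
Then the next iterate is (x, y)₁ = (-1.470, -0.924).
Re-evaluating at (-1.470, -0.924): F = (2.30179, -5.32930), so ‖F‖₂ = 5.805.

5.805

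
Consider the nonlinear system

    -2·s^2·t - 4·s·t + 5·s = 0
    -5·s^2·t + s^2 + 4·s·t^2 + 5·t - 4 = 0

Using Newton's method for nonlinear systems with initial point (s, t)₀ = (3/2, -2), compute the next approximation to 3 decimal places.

(-0.557, -4.183)

At (3/2, -2): F = (28.500, 34.750).
Jacobian J = [[-4·s·t - 4·t + 5, -2·s^2 - 4·s], [-10·s·t + 2·s + 4·t^2, -5·s^2 + 8·s·t + 5]].
At the point, J = [[25.000, -10.500], [49.000, -30.250]] (det J = -241.750).
Solving J·Δ = −F gives Δ = (-2.057, -2.183).
Then the next iterate is (s, t)₁ = (-0.557, -4.183).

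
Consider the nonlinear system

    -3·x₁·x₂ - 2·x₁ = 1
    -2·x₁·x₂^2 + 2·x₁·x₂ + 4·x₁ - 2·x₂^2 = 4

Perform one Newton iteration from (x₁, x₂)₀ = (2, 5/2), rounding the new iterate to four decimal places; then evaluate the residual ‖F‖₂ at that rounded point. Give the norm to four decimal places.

At (2, 5/2): F = (-20.0000, -23.5000).
Jacobian J = [[-3·x₂ - 2, -3·x₁], [-2·x₂^2 + 2·x₂ + 4, -4·x₁·x₂ + 2·x₁ - 4·x₂]].
At the point, J = [[-9.5000, -6.0000], [-3.5000, -26.0000]] (det J = 226.0000).
Solving J·Δ = −F gives Δ = (-1.6770, -0.6781).
Then the next iterate is (x₁, x₂)₁ = (0.3230, 1.8219).
Re-evaluating at (0.3230, 1.8219): F = (-3.411421, -10.313972), so ‖F‖₂ = 10.8635.

10.8635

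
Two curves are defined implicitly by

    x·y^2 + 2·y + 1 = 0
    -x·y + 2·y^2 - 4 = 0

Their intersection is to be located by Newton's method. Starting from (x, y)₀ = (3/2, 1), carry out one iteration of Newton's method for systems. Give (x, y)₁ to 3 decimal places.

At (3/2, 1): F = (4.500, -3.500).
Jacobian J = [[y^2, 2·x·y + 2], [-y, -x + 4·y]].
At the point, J = [[1.000, 5.000], [-1.000, 2.500]] (det J = 7.500).
Solving J·Δ = −F gives Δ = (-3.833, -0.133).
Then the next iterate is (x, y)₁ = (-2.333, 0.867).

(-2.333, 0.867)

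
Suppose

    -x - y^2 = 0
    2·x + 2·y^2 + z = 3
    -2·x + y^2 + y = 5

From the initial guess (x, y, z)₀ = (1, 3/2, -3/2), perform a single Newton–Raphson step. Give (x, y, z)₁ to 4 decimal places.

At (1, 3/2, -3/2): F = (-3.2500, 2.0000, -3.2500).
Jacobian J = [[-1, -2·y, 0], [2, 4·y, 1], [-2, 2·y + 1, 0]].
At the point, J = [[-1.0000, -3.0000, 0.0000], [2.0000, 6.0000, 1.0000], [-2.0000, 4.0000, 0.0000]] (det J = 10.0000).
Solving J·Δ = −F gives Δ = (-2.2750, -0.3250, 4.5000).
Then the next iterate is (x, y, z)₁ = (-1.2750, 1.1750, 3.0000).

(-1.2750, 1.1750, 3.0000)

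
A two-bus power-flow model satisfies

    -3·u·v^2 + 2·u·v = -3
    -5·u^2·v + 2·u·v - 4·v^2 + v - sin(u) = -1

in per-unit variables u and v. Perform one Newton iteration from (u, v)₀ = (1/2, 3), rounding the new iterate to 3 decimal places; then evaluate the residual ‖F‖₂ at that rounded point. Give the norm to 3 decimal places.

8.633

At (1/2, 3): F = (-7.500, -33.22943).
Jacobian J = [[-3·v^2 + 2·v, -6·u·v + 2·u], [-10·u·v + 2·v - cos(u), -5·u^2 + 2·u - 8·v + 1]].
At the point, J = [[-21.000, -8.000], [-9.87758, -23.250]] (det J = 409.22934).
Solving J·Δ = −F gives Δ = (0.223, -1.524).
Then the next iterate is (u, v)₁ = (0.723, 1.476).
Re-evaluating at (0.723, 1.476): F = (0.40896, -8.62339), so ‖F‖₂ = 8.633.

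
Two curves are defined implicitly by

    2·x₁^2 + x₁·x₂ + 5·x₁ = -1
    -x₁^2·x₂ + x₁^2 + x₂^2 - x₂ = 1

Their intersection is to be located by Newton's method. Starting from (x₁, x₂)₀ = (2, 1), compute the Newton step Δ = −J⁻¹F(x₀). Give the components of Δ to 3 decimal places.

(-1.452, -0.333)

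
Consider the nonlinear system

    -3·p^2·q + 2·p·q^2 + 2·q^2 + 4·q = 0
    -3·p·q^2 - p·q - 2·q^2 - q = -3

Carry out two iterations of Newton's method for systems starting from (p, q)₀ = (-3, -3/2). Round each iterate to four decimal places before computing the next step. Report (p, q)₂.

(-1.8804, -0.1564)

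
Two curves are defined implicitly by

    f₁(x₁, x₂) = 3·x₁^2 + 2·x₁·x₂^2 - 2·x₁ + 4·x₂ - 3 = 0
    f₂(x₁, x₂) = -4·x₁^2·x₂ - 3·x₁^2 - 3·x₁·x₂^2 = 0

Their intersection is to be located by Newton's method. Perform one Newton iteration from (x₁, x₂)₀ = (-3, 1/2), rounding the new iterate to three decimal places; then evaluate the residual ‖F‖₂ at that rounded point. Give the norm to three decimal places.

12.299

At (-3, 1/2): F = (30.500, -42.750).
Jacobian J = [[6·x₁ + 2·x₂^2 - 2, 4·x₁·x₂ + 4], [-8·x₁·x₂ - 6·x₁ - 3·x₂^2, -4·x₁^2 - 6·x₁·x₂]].
At the point, J = [[-19.500, -2.000], [29.250, -27.000]] (det J = 585.000).
Solving J·Δ = −F gives Δ = (1.554, 0.100).
Then the next iterate is (x₁, x₂)₁ = (-1.446, 0.600).
Re-evaluating at (-1.446, 0.600): F = (7.52363, -9.72927), so ‖F‖₂ = 12.299.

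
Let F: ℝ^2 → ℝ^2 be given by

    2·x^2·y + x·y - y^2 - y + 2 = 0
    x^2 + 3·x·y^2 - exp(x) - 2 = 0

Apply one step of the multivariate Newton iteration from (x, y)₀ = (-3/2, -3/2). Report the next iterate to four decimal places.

At (-3/2, -3/2): F = (-3.2500, -10.098130).
Jacobian J = [[4·x·y + y, 2·x^2 + x - 2·y - 1], [2·x + 3·y^2 - exp(x), 6·x·y]].
At the point, J = [[7.5000, 5.0000], [3.526870, 13.5000]] (det J = 83.615651).
Solving J·Δ = −F gives Δ = (-0.0791, 0.7687).
Then the next iterate is (x, y)₁ = (-1.5791, -0.7313).

(-1.5791, -0.7313)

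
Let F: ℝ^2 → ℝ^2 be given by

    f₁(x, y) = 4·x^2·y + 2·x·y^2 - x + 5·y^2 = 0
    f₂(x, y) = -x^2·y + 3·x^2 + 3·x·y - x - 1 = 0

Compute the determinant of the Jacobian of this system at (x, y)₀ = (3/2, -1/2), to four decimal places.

-22.6250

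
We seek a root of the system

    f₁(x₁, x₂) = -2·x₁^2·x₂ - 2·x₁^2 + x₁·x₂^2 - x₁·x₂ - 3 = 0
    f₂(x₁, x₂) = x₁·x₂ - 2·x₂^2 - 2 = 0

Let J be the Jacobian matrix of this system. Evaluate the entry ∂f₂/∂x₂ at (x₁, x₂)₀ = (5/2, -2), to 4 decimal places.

∂f₂/∂x₂ = x₁ - 4·x₂.
At (5/2, -2) this is 10.5000.

10.5000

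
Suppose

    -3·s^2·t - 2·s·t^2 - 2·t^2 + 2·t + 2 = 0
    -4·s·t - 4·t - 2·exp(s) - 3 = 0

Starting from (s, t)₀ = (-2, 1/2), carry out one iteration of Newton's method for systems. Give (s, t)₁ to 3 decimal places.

(3.259, 3.803)

At (-2, 1/2): F = (-2.500, -1.27067).
Jacobian J = [[-6·s·t - 2·t^2, -3·s^2 - 4·s·t - 4·t + 2], [-4·t - 2·exp(s), -4·s - 4]].
At the point, J = [[5.500, -8.000], [-2.27067, 4.000]] (det J = 3.83464).
Solving J·Δ = −F gives Δ = (5.259, 3.303).
Then the next iterate is (s, t)₁ = (3.259, 3.803).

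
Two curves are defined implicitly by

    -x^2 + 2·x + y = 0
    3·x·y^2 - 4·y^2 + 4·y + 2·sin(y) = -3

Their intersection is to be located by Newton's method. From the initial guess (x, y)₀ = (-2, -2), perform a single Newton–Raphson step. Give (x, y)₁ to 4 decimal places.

(-0.4419, -1.3486)

At (-2, -2): F = (-10.0000, -46.818595).
Jacobian J = [[-2·x + 2, 1], [3·y^2, 6·x·y - 8·y + 2·cos(y) + 4]].
At the point, J = [[6.0000, 1.0000], [12.0000, 43.167706]] (det J = 247.006238).
Solving J·Δ = −F gives Δ = (1.5581, 0.6514).
Then the next iterate is (x, y)₁ = (-0.4419, -1.3486).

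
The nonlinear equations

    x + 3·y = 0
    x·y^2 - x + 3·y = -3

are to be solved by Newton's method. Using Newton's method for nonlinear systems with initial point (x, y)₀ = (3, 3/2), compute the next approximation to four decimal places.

(-3.8182, 1.2727)

At (3, 3/2): F = (7.5000, 11.2500).
Jacobian J = [[1, 3], [y^2 - 1, 2·x·y + 3]].
At the point, J = [[1.0000, 3.0000], [1.2500, 12.0000]] (det J = 8.2500).
Solving J·Δ = −F gives Δ = (-6.8182, -0.2273).
Then the next iterate is (x, y)₁ = (-3.8182, 1.2727).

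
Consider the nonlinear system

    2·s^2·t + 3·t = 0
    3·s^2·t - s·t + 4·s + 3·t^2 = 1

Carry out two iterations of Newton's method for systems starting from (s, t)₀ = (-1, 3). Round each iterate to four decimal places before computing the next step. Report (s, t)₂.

(3.3489, 1.0407)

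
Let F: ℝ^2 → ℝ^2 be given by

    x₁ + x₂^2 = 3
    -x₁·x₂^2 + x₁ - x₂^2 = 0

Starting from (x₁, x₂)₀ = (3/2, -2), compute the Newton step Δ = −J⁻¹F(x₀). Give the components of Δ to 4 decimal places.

At (3/2, -2): F = (2.5000, -8.5000).
Jacobian J = [[1, 2·x₂], [-x₂^2 + 1, -2·x₁·x₂ - 2·x₂]].
At the point, J = [[1.0000, -4.0000], [-3.0000, 10.0000]] (det J = -2.0000).
Solving J·Δ = −F gives Δ = (-4.5000, -0.5000).

(-4.5000, -0.5000)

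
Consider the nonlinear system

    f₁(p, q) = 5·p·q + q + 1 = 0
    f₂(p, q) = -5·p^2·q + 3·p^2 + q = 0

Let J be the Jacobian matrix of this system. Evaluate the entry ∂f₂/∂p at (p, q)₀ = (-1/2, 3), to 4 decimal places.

12.0000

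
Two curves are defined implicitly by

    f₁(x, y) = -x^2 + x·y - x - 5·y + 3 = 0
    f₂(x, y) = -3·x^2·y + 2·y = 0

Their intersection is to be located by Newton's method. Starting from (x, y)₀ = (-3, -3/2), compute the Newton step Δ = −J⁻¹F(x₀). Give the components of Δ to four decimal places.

(0.2471, 1.2331)

At (-3, -3/2): F = (9.0000, 37.5000).
Jacobian J = [[-2·x + y - 1, x - 5], [-6·x·y, -3·x^2 + 2]].
At the point, J = [[3.5000, -8.0000], [-27.0000, -25.0000]] (det J = -303.5000).
Solving J·Δ = −F gives Δ = (0.2471, 1.2331).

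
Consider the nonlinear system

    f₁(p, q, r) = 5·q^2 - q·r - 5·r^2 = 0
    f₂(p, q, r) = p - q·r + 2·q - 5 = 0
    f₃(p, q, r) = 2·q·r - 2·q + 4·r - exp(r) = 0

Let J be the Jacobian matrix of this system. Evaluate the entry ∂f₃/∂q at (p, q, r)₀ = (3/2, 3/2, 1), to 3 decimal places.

0.000

∂f₃/∂q = 2·r - 2.
At (3/2, 3/2, 1) this is 0.000.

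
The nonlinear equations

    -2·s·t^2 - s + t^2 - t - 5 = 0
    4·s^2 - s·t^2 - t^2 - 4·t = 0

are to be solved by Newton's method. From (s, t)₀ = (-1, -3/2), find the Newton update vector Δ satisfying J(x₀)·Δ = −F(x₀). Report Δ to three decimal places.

At (-1, -3/2): F = (4.250, 10.000).
Jacobian J = [[-2·t^2 - 1, -4·s·t + 2·t - 1], [8·s - t^2, -2·s·t - 2·t - 4]].
At the point, J = [[-5.500, -10.000], [-10.250, -4.000]] (det J = -80.500).
Solving J·Δ = −F gives Δ = (1.031, -0.142).

(1.031, -0.142)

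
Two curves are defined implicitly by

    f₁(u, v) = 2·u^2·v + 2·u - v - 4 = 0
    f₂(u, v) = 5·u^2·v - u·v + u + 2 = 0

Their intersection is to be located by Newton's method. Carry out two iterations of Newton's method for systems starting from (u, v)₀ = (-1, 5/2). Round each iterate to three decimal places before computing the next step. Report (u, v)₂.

At (-1, 5/2): F = (-3.500, 16.000).
Jacobian J = [[4·u·v + 2, 2·u^2 - 1], [10·u·v - v + 1, 5·u^2 - u]].
At the point, J = [[-8.000, 1.000], [-26.500, 6.000]] (det J = -21.500).
Solving J·Δ = −F gives Δ = (-1.721, -10.267).
Then the next iterate is (u, v)₁ = (-2.721, -7.767).
Round to (-2.721, -7.767) and repeat: F = (-116.68627, -309.38317), J = [[86.53603, 13.80768], [220.10707, 39.74021]].
Δ = (0.914, 2.725), so (u, v)₂ = (-1.807, -5.042).

(-1.807, -5.042)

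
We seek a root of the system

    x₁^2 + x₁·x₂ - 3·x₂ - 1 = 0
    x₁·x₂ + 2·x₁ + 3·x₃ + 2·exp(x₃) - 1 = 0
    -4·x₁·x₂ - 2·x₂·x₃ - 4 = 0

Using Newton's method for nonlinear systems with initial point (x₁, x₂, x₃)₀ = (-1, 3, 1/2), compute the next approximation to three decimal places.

At (-1, 3, 1/2): F = (-12.000, -1.20256, 5.000).
Jacobian J = [[2·x₁ + x₂, x₁ - 3, 0], [x₂ + 2, x₁, 2·exp(x₃) + 3], [-4·x₂, -4·x₁ - 2·x₃, -2·x₂]].
At the point, J = [[1.000, -4.000, 0.000], [5.000, -1.000, 6.29744], [-12.000, 3.000, -6.000]] (det J = 169.38491).
Solving J·Δ = −F gives Δ = (-0.340, -3.085, -0.029).
Then the next iterate is (x₁, x₂, x₃)₁ = (-1.340, -0.085, 0.471).

(-1.340, -0.085, 0.471)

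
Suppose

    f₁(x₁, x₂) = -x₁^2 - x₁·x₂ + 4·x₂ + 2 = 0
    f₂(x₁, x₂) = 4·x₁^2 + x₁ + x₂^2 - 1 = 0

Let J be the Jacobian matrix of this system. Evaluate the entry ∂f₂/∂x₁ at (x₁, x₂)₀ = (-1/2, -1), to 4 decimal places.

-3.0000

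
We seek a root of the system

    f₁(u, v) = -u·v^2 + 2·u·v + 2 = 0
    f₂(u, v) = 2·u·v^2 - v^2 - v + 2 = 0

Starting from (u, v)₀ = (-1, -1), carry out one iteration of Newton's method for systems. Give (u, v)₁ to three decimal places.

(2.571, -2.429)

At (-1, -1): F = (5.000, 0.000).
Jacobian J = [[-v^2 + 2·v, -2·u·v + 2·u], [2·v^2, 4·u·v - 2·v - 1]].
At the point, J = [[-3.000, -4.000], [2.000, 5.000]] (det J = -7.000).
Solving J·Δ = −F gives Δ = (3.571, -1.429).
Then the next iterate is (u, v)₁ = (2.571, -2.429).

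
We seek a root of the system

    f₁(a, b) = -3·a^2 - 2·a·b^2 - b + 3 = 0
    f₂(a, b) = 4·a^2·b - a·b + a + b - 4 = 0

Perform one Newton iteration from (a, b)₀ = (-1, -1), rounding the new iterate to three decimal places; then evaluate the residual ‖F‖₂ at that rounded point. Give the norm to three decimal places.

5.031

At (-1, -1): F = (3.000, -11.000).
Jacobian J = [[-6·a - 2·b^2, -4·a·b - 1], [8·a·b - b + 1, 4·a^2 - a + 1]].
At the point, J = [[4.000, -5.000], [10.000, 6.000]] (det J = 74.000).
Solving J·Δ = −F gives Δ = (0.500, 1.000).
Then the next iterate is (a, b)₁ = (-0.500, 0.000).
Re-evaluating at (-0.500, 0.000): F = (2.250, -4.500), so ‖F‖₂ = 5.031.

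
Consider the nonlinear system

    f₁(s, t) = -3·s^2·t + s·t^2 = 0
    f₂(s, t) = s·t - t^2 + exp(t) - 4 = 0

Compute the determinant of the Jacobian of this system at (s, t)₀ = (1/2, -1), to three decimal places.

9.722

J = [[-6·s·t + t^2, -3·s^2 + 2·s·t], [t, s - 2·t + exp(t)]].
At the point, J = [[4.000, -1.750], [-1.000, 2.86788]].
det J = 9.722.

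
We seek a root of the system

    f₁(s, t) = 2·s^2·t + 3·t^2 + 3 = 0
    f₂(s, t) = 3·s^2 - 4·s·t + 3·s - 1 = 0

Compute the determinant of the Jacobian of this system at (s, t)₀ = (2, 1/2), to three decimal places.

-175.000

J = [[4·s·t, 2·s^2 + 6·t], [6·s - 4·t + 3, -4·s]].
At the point, J = [[4.000, 11.000], [13.000, -8.000]].
det J = -175.000.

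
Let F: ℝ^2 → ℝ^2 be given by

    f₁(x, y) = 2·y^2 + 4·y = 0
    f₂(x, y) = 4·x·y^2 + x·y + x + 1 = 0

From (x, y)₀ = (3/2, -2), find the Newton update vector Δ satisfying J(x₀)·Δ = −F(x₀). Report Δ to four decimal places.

(-1.5667, 0.0000)

At (3/2, -2): F = (0.0000, 23.5000).
Jacobian J = [[0, 4·y + 4], [4·y^2 + y + 1, 8·x·y + x]].
At the point, J = [[0.0000, -4.0000], [15.0000, -22.5000]] (det J = 60.0000).
Solving J·Δ = −F gives Δ = (-1.5667, 0.0000).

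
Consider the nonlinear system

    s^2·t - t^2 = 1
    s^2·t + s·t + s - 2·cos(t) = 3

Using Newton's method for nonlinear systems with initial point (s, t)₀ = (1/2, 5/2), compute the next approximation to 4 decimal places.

At (1/2, 5/2): F = (-6.6250, 0.977287).
Jacobian J = [[2·s·t, s^2 - 2·t], [2·s·t + t + 1, s^2 + s + 2·sin(t)]].
At the point, J = [[2.5000, -4.7500], [6.0000, 1.946944]] (det J = 33.367361).
Solving J·Δ = −F gives Δ = (0.2474, -1.2645).
Then the next iterate is (s, t)₁ = (0.7474, 1.2355).

(0.7474, 1.2355)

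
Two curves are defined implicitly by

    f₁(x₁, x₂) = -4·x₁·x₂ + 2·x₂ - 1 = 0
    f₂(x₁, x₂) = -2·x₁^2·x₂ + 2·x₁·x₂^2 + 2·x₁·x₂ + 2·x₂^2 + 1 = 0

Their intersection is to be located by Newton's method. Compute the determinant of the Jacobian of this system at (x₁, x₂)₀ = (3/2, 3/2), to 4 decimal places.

-87.0000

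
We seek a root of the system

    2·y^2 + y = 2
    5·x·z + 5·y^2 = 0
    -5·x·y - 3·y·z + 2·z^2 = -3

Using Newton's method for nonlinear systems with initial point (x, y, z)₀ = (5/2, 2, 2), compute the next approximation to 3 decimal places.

(1.301, 1.111, 0.782)

At (5/2, 2, 2): F = (8.000, 45.000, -26.000).
Jacobian J = [[0, 4·y + 1, 0], [5·z, 10·y, 5·x], [-5·y, -5·x - 3·z, -3·y + 4·z]].
At the point, J = [[0.000, 9.000, 0.000], [10.000, 20.000, 12.500], [-10.000, -18.500, 2.000]] (det J = -1305.000).
Solving J·Δ = −F gives Δ = (-1.199, -0.889, -1.218).
Then the next iterate is (x, y, z)₁ = (1.301, 1.111, 0.782).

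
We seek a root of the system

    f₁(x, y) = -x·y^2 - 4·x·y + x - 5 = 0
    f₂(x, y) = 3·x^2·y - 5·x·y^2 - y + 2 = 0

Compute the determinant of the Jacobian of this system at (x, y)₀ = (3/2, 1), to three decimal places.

73.000

J = [[-y^2 - 4·y + 1, -2·x·y - 4·x], [6·x·y - 5·y^2, 3·x^2 - 10·x·y - 1]].
At the point, J = [[-4.000, -9.000], [4.000, -9.250]].
det J = 73.000.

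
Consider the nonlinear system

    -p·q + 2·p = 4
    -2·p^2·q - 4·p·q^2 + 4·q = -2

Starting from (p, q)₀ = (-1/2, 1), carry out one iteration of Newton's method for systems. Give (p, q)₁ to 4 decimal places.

At (-1/2, 1): F = (-4.5000, 7.5000).
Jacobian J = [[-q + 2, -p], [-4·p·q - 4·q^2, -2·p^2 - 8·p·q + 4]].
At the point, J = [[1.0000, 0.5000], [-2.0000, 7.5000]] (det J = 8.5000).
Solving J·Δ = −F gives Δ = (4.4118, 0.1765).
Then the next iterate is (p, q)₁ = (3.9118, 1.1765).

(3.9118, 1.1765)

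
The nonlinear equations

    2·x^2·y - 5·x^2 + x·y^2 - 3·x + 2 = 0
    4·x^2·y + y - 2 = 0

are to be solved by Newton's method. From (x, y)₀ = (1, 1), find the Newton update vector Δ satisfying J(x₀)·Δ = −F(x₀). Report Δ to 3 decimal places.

At (1, 1): F = (-3.000, 3.000).
Jacobian J = [[4·x·y - 10·x + y^2 - 3, 2·x^2 + 2·x·y], [8·x·y, 4·x^2 + 1]].
At the point, J = [[-8.000, 4.000], [8.000, 5.000]] (det J = -72.000).
Solving J·Δ = −F gives Δ = (-0.375, 0.000).

(-0.375, 0.000)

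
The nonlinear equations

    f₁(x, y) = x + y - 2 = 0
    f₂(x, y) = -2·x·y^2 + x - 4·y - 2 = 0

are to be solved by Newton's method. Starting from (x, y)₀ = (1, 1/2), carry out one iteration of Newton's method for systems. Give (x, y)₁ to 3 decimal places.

(2.000, 0.000)

At (1, 1/2): F = (-0.500, -3.500).
Jacobian J = [[1, 1], [-2·y^2 + 1, -4·x·y - 4]].
At the point, J = [[1.000, 1.000], [0.500, -6.000]] (det J = -6.500).
Solving J·Δ = −F gives Δ = (1.000, -0.500).
Then the next iterate is (x, y)₁ = (2.000, 0.000).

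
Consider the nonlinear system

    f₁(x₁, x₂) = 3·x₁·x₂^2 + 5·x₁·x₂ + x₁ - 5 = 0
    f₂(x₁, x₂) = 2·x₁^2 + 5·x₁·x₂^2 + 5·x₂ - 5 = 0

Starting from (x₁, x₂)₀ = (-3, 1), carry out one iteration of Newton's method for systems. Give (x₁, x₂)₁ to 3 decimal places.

(-1.029, 0.568)

At (-3, 1): F = (-32.000, 3.000).
Jacobian J = [[3·x₂^2 + 5·x₂ + 1, 6·x₁·x₂ + 5·x₁], [4·x₁ + 5·x₂^2, 10·x₁·x₂ + 5]].
At the point, J = [[9.000, -33.000], [-7.000, -25.000]] (det J = -456.000).
Solving J·Δ = −F gives Δ = (1.971, -0.432).
Then the next iterate is (x₁, x₂)₁ = (-1.029, 0.568).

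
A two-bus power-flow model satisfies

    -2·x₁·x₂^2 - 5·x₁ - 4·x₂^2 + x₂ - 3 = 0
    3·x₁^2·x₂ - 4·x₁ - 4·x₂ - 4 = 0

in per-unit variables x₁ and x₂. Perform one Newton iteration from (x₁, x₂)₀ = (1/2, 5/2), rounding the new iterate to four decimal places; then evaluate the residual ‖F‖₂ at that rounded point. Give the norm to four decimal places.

At (1/2, 5/2): F = (-34.2500, -14.1250).
Jacobian J = [[-2·x₂^2 - 5, -4·x₁·x₂ - 8·x₂ + 1], [6·x₁·x₂ - 4, 3·x₁^2 - 4]].
At the point, J = [[-17.5000, -24.0000], [3.5000, -3.2500]] (det J = 140.8750).
Solving J·Δ = −F gives Δ = (1.6162, -2.6056).
Then the next iterate is (x₁, x₂)₁ = (2.1162, -0.1056).
Re-evaluating at (2.1162, -0.1056): F = (-13.778402, -13.461126), so ‖F‖₂ = 19.2626.

19.2626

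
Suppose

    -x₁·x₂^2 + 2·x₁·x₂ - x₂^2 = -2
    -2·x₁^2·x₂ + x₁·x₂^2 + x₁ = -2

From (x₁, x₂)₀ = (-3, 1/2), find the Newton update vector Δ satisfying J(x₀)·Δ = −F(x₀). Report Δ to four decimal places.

(2.4528, 0.3349)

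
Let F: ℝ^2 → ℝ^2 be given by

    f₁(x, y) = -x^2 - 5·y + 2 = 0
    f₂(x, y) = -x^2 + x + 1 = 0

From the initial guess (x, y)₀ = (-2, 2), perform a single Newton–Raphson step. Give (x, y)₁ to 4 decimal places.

(-1.0000, 0.4000)

At (-2, 2): F = (-12.0000, -5.0000).
Jacobian J = [[-2·x, -5], [-2·x + 1, 0]].
At the point, J = [[4.0000, -5.0000], [5.0000, 0.0000]] (det J = 25.0000).
Solving J·Δ = −F gives Δ = (1.0000, -1.6000).
Then the next iterate is (x, y)₁ = (-1.0000, 0.4000).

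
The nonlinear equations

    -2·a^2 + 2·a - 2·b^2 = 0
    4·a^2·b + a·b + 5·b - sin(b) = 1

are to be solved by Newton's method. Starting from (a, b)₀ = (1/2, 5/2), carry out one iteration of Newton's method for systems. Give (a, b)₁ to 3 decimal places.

At (1/2, 5/2): F = (-12.000, 14.65153).
Jacobian J = [[-4·a + 2, -4·b], [8·a·b + b, 4·a^2 + a - cos(b) + 5]].
At the point, J = [[0.000, -10.000], [12.500, 7.30114]] (det J = 125.000).
Solving J·Δ = −F gives Δ = (-0.471, -1.200).
Then the next iterate is (a, b)₁ = (0.029, 1.300).

(0.029, 1.300)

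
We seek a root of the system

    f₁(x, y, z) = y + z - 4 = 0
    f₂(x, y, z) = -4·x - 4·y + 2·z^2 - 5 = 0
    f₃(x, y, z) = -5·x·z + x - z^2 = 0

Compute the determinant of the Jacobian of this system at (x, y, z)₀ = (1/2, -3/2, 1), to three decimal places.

-50.000

J = [[0, 1, 1], [-4, -4, 4·z], [-5·z + 1, 0, -5·x - 2·z]].
At the point, J = [[0.000, 1.000, 1.000], [-4.000, -4.000, 4.000], [-4.000, 0.000, -4.500]].
det J = -50.000.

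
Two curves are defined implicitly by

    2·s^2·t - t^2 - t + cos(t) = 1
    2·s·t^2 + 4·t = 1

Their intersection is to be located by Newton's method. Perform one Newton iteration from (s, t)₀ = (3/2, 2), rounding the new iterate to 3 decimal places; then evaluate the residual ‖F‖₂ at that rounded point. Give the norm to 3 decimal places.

At (3/2, 2): F = (1.58385, 19.000).
Jacobian J = [[4·s·t, 2·s^2 - 2·t - sin(t) - 1], [2·t^2, 4·s·t + 4]].
At the point, J = [[12.000, -1.40930], [8.000, 16.000]] (det J = 203.27438).
Solving J·Δ = −F gives Δ = (-0.256, -1.059).
Then the next iterate is (s, t)₁ = (1.244, 0.941).
Re-evaluating at (1.244, 0.941): F = (0.67496, 4.96708), so ‖F‖₂ = 5.013.

5.013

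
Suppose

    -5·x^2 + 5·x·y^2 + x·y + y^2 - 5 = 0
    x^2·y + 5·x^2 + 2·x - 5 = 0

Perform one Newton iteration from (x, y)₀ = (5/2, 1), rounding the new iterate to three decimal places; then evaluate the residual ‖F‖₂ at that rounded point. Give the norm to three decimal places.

10.237

At (5/2, 1): F = (-20.250, 37.500).
Jacobian J = [[-10·x + 5·y^2 + y, 10·x·y + x + 2·y], [2·x·y + 10·x + 2, x^2]].
At the point, J = [[-19.000, 29.500], [32.000, 6.250]] (det J = -1062.750).
Solving J·Δ = −F gives Δ = (-1.160, -0.061).
Then the next iterate is (x, y)₁ = (1.340, 0.939).
Re-evaluating at (1.340, 0.939): F = (-5.93049, 8.34407), so ‖F‖₂ = 10.237.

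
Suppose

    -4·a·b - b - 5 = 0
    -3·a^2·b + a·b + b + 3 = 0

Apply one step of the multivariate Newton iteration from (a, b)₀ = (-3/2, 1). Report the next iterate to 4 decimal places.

At (-3/2, 1): F = (0.0000, -4.2500).
Jacobian J = [[-4·b, -4·a - 1], [-6·a·b + b, -3·a^2 + a + 1]].
At the point, J = [[-4.0000, 5.0000], [10.0000, -7.2500]] (det J = -21.0000).
Solving J·Δ = −F gives Δ = (1.0119, 0.8095).
Then the next iterate is (a, b)₁ = (-0.4881, 1.8095).

(-0.4881, 1.8095)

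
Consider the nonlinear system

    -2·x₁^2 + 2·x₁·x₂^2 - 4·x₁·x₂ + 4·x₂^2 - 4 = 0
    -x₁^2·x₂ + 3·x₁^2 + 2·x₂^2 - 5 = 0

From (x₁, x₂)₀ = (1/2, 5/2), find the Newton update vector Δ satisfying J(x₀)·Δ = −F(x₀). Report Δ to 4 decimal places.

At (1/2, 5/2): F = (21.7500, 7.6250).
Jacobian J = [[-4·x₁ + 2·x₂^2 - 4·x₂, 4·x₁·x₂ - 4·x₁ + 8·x₂], [-2·x₁·x₂ + 6·x₁, -x₁^2 + 4·x₂]].
At the point, J = [[0.5000, 23.0000], [0.5000, 9.7500]] (det J = -6.6250).
Solving J·Δ = −F gives Δ = (5.5377, -1.0660).

(5.5377, -1.0660)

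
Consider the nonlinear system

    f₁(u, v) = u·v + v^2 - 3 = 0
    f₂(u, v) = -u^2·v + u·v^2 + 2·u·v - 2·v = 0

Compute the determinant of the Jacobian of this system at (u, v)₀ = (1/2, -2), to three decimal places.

J = [[v, u + 2·v], [-2·u·v + v^2 + 2·v, -u^2 + 2·u·v + 2·u - 2]].
At the point, J = [[-2.000, -3.500], [2.000, -3.250]].
det J = 13.500.

13.500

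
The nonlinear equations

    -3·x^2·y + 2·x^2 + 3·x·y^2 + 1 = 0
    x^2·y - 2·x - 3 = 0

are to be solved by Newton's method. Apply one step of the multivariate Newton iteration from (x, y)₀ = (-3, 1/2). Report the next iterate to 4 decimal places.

(-1.5056, 0.4969)

At (-3, 1/2): F = (3.2500, 7.5000).
Jacobian J = [[-6·x·y + 4·x + 3·y^2, -3·x^2 + 6·x·y], [2·x·y - 2, x^2]].
At the point, J = [[-2.2500, -36.0000], [-5.0000, 9.0000]] (det J = -200.2500).
Solving J·Δ = −F gives Δ = (1.4944, -0.0031).
Then the next iterate is (x, y)₁ = (-1.5056, 0.4969).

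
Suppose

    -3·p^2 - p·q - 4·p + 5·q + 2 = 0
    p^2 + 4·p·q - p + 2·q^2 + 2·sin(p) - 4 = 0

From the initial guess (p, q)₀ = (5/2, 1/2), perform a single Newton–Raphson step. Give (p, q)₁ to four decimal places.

At (5/2, 1/2): F = (-25.5000, 6.446944).
Jacobian J = [[-6·p - q - 4, -p + 5], [2·p + 4·q + 2·cos(p) - 1, 4·p + 4·q]].
At the point, J = [[-19.5000, 2.5000], [4.397713, 12.0000]] (det J = -244.994282).
Solving J·Δ = −F gives Δ = (-1.3148, -0.0554).
Then the next iterate is (p, q)₁ = (1.1852, 0.4446).

(1.1852, 0.4446)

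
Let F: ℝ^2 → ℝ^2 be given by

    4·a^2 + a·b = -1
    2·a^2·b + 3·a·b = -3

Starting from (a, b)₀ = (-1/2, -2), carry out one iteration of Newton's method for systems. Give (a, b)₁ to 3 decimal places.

At (-1/2, -2): F = (3.000, 5.000).
Jacobian J = [[8·a + b, a], [4·a·b + 3·b, 2·a^2 + 3·a]].
At the point, J = [[-6.000, -0.500], [-2.000, -1.000]] (det J = 5.000).
Solving J·Δ = −F gives Δ = (0.100, 4.800).
Then the next iterate is (a, b)₁ = (-0.400, 2.800).

(-0.400, 2.800)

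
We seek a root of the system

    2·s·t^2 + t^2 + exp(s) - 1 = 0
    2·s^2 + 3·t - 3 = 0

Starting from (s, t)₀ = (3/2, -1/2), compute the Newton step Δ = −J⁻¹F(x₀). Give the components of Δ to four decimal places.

(-0.3452, 0.6905)

At (3/2, -1/2): F = (4.481689, 0.0000).
Jacobian J = [[2·t^2 + exp(s), 4·s·t + 2·t], [4·s, 3]].
At the point, J = [[4.981689, -4.0000], [6.0000, 3.0000]] (det J = 38.945067).
Solving J·Δ = −F gives Δ = (-0.3452, 0.6905).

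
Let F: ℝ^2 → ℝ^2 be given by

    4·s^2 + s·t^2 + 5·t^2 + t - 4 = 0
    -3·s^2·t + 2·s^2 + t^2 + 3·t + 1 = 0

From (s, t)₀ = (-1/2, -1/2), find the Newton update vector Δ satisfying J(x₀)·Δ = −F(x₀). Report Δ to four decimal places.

At (-1/2, -1/2): F = (-2.3750, 0.6250).
Jacobian J = [[8·s + t^2, 2·s·t + 10·t + 1], [-6·s·t + 4·s, -3·s^2 + 2·t + 3]].
At the point, J = [[-3.7500, -3.5000], [-3.5000, 1.2500]] (det J = -16.9375).
Solving J·Δ = −F gives Δ = (-0.0461, -0.6292).

(-0.0461, -0.6292)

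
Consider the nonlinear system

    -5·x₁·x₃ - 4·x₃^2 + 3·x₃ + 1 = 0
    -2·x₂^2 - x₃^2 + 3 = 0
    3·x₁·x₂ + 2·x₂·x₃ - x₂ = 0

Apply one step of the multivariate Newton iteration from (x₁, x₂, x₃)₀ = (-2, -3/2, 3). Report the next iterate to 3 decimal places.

(-0.214, -1.821, 0.929)

At (-2, -3/2, 3): F = (4.000, -10.500, 1.500).
Jacobian J = [[-5·x₃, 0, -5·x₁ - 8·x₃ + 3], [0, -4·x₂, -2·x₃], [3·x₂, 3·x₁ + 2·x₃ - 1, 2·x₂]].
At the point, J = [[-15.000, 0.000, -11.000], [0.000, 6.000, -6.000], [-4.500, -1.000, -3.000]] (det J = 63.000).
Solving J·Δ = −F gives Δ = (1.786, -0.321, -2.071).
Then the next iterate is (x₁, x₂, x₃)₁ = (-0.214, -1.821, 0.929).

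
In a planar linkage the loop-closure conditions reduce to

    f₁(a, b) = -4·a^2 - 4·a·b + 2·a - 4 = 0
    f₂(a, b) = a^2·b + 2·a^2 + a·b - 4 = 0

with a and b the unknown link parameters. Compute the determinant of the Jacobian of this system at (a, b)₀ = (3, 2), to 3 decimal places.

J = [[-8·a - 4·b + 2, -4·a], [2·a·b + 4·a + b, a^2 + a]].
At the point, J = [[-30.000, -12.000], [26.000, 12.000]].
det J = -48.000.

-48.000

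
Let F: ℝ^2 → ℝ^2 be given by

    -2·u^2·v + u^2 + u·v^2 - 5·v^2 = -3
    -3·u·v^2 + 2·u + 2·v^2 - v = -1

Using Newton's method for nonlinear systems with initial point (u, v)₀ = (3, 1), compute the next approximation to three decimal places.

At (3, 1): F = (-8.000, -1.000).
Jacobian J = [[-4·u·v + 2·u + v^2, -2·u^2 + 2·u·v - 10·v], [-3·v^2 + 2, -6·u·v + 4·v - 1]].
At the point, J = [[-5.000, -22.000], [-1.000, -15.000]] (det J = 53.000).
Solving J·Δ = −F gives Δ = (-1.849, 0.057).
Then the next iterate is (u, v)₁ = (1.151, 1.057).

(1.151, 1.057)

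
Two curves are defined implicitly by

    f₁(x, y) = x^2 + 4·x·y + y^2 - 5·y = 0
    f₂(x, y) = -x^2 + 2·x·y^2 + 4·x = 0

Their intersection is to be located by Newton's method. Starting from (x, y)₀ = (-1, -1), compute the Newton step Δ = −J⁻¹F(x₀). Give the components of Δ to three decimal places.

At (-1, -1): F = (11.000, -7.000).
Jacobian J = [[2·x + 4·y, 4·x + 2·y - 5], [-2·x + 2·y^2 + 4, 4·x·y]].
At the point, J = [[-6.000, -11.000], [8.000, 4.000]] (det J = 64.000).
Solving J·Δ = −F gives Δ = (0.516, 0.719).

(0.516, 0.719)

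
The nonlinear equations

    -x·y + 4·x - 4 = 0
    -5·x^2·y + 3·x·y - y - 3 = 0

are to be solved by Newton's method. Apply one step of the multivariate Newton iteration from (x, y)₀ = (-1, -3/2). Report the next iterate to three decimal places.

(1.500, -5.750)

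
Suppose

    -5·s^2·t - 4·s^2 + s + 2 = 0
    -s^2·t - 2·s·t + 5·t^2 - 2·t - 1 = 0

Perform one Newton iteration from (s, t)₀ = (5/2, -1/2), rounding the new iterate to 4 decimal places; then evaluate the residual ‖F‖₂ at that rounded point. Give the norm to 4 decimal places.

1.8992

At (5/2, -1/2): F = (-4.8750, 6.8750).
Jacobian J = [[-10·s·t - 8·s + 1, -5·s^2], [-2·s·t - 2·t, -s^2 - 2·s + 10·t - 2]].
At the point, J = [[-6.5000, -31.2500], [3.5000, -18.2500]] (det J = 228.0000).
Solving J·Δ = −F gives Δ = (-1.3325, 0.1212).
Then the next iterate is (s, t)₁ = (1.1675, -0.3788).
Re-evaluating at (1.1675, -0.3788): F = (0.296904, 1.875871), so ‖F‖₂ = 1.8992.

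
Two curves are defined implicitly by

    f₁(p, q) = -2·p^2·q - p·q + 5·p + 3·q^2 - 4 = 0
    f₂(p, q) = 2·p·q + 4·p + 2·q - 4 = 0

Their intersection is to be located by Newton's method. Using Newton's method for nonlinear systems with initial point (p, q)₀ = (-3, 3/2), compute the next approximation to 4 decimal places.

At (-3, 3/2): F = (-34.7500, -22.0000).
Jacobian J = [[-4·p·q - q + 5, -2·p^2 - p + 6·q], [2·q + 4, 2·p + 2]].
At the point, J = [[21.5000, -6.0000], [7.0000, -4.0000]] (det J = -44.0000).
Solving J·Δ = −F gives Δ = (0.1591, -5.2216).
Then the next iterate is (p, q)₁ = (-2.8409, -3.7216).

(-2.8409, -3.7216)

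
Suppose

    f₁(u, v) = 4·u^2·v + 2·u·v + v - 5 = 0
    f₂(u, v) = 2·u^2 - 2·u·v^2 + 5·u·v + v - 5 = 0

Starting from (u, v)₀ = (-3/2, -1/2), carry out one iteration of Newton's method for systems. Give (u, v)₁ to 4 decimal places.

(-5.1290, 3.3065)

At (-3/2, -1/2): F = (-8.5000, 3.5000).
Jacobian J = [[8·u·v + 2·v, 4·u^2 + 2·u + 1], [4·u - 2·v^2 + 5·v, -4·u·v + 5·u + 1]].
At the point, J = [[5.0000, 7.0000], [-9.0000, -9.5000]] (det J = 15.5000).
Solving J·Δ = −F gives Δ = (-3.6290, 3.8065).
Then the next iterate is (u, v)₁ = (-5.1290, 3.3065).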